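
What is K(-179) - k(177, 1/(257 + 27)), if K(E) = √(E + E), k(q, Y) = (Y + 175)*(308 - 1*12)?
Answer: -3677874/71 + I*√358 ≈ -51801.0 + 18.921*I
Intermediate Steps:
k(q, Y) = 51800 + 296*Y (k(q, Y) = (175 + Y)*(308 - 12) = (175 + Y)*296 = 51800 + 296*Y)
K(E) = √2*√E (K(E) = √(2*E) = √2*√E)
K(-179) - k(177, 1/(257 + 27)) = √2*√(-179) - (51800 + 296/(257 + 27)) = √2*(I*√179) - (51800 + 296/284) = I*√358 - (51800 + 296*(1/284)) = I*√358 - (51800 + 74/71) = I*√358 - 1*3677874/71 = I*√358 - 3677874/71 = -3677874/71 + I*√358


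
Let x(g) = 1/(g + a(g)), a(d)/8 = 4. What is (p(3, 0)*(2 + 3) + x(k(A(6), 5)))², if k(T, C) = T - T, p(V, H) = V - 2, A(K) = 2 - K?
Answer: 25921/1024 ≈ 25.313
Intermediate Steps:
a(d) = 32 (a(d) = 8*4 = 32)
p(V, H) = -2 + V
k(T, C) = 0
x(g) = 1/(32 + g) (x(g) = 1/(g + 32) = 1/(32 + g))
(p(3, 0)*(2 + 3) + x(k(A(6), 5)))² = ((-2 + 3)*(2 + 3) + 1/(32 + 0))² = (1*5 + 1/32)² = (5 + 1/32)² = (161/32)² = 25921/1024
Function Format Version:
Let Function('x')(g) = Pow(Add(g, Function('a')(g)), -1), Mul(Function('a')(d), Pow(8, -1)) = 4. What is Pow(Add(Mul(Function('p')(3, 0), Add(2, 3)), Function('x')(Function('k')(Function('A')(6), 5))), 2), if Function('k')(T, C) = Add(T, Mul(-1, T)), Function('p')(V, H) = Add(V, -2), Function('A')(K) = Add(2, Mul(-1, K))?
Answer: Rational(25921, 1024) ≈ 25.313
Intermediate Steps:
Function('a')(d) = 32 (Function('a')(d) = Mul(8, 4) = 32)
Function('p')(V, H) = Add(-2, V)
Function('k')(T, C) = 0
Function('x')(g) = Pow(Add(32, g), -1) (Function('x')(g) = Pow(Add(g, 32), -1) = Pow(Add(32, g), -1))
Pow(Add(Mul(Function('p')(3, 0), Add(2, 3)), Function('x')(Function('k')(Function('A')(6), 5))), 2) = Pow(Add(Mul(Add(-2, 3), Add(2, 3)), Pow(Add(32, 0), -1)), 2) = Pow(Add(Mul(1, 5), Pow(32, -1)), 2) = Pow(Add(5, Rational(1, 32)), 2) = Pow(Rational(161, 32), 2) = Rational(25921, 1024)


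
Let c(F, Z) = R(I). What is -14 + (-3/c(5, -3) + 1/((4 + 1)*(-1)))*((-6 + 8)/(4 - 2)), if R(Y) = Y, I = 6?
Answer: -147/10 ≈ -14.700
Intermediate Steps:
c(F, Z) = 6
-14 + (-3/c(5, -3) + 1/((4 + 1)*(-1)))*((-6 + 8)/(4 - 2)) = -14 + (-3/6 + 1/((4 + 1)*(-1)))*((-6 + 8)/(4 - 2)) = -14 + (-3*⅙ - 1/5)*(2/2) = -14 + (-½ + (⅕)*(-1))*(2*(½)) = -14 + (-½ - ⅕)*1 = -14 - 7/10*1 = -14 - 7/10 = -147/10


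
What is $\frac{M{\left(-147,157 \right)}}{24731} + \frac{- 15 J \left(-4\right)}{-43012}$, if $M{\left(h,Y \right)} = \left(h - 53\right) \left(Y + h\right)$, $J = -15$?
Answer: $- \frac{15941525}{265932443} \approx -0.059946$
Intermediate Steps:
$M{\left(h,Y \right)} = \left(-53 + h\right) \left(Y + h\right)$
$\frac{M{\left(-147,157 \right)}}{24731} + \frac{- 15 J \left(-4\right)}{-43012} = \frac{\left(-147\right)^{2} - 8321 - -7791 + 157 \left(-147\right)}{24731} + \frac{\left(-15\right) \left(-15\right) \left(-4\right)}{-43012} = \left(21609 - 8321 + 7791 - 23079\right) \frac{1}{24731} + 225 \left(-4\right) \left(- \frac{1}{43012}\right) = \left(-2000\right) \frac{1}{24731} - - \frac{225}{10753} = - \frac{2000}{24731} + \frac{225}{10753} = - \frac{15941525}{265932443}$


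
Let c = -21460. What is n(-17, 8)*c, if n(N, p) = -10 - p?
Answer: 386280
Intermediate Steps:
n(-17, 8)*c = (-10 - 1*8)*(-21460) = (-10 - 8)*(-21460) = -18*(-21460) = 386280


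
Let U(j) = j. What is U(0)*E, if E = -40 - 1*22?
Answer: 0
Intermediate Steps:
E = -62 (E = -40 - 22 = -62)
U(0)*E = 0*(-62) = 0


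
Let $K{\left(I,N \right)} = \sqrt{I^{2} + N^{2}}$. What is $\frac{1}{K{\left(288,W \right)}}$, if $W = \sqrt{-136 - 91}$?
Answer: $\frac{\sqrt{82717}}{82717} \approx 0.003477$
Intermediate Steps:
$W = i \sqrt{227}$ ($W = \sqrt{-227} = i \sqrt{227} \approx 15.067 i$)
$\frac{1}{K{\left(288,W \right)}} = \frac{1}{\sqrt{288^{2} + \left(i \sqrt{227}\right)^{2}}} = \frac{1}{\sqrt{82944 - 227}} = \frac{1}{\sqrt{82717}} = \frac{\sqrt{82717}}{82717}$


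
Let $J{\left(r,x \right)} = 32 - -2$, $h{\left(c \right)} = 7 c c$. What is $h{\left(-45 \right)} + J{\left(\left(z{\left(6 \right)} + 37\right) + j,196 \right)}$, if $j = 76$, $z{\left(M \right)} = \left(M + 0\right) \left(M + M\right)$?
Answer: $14209$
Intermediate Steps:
$z{\left(M \right)} = 2 M^{2}$ ($z{\left(M \right)} = M 2 M = 2 M^{2}$)
$h{\left(c \right)} = 7 c^{2}$
$J{\left(r,x \right)} = 34$ ($J{\left(r,x \right)} = 32 + 2 = 34$)
$h{\left(-45 \right)} + J{\left(\left(z{\left(6 \right)} + 37\right) + j,196 \right)} = 7 \left(-45\right)^{2} + 34 = 7 \cdot 2025 + 34 = 14175 + 34 = 14209$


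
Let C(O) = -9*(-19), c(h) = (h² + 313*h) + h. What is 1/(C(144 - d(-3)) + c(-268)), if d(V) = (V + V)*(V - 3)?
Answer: -1/12157 ≈ -8.2257e-5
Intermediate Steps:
d(V) = 2*V*(-3 + V) (d(V) = (2*V)*(-3 + V) = 2*V*(-3 + V))
c(h) = h² + 314*h
C(O) = 171
1/(C(144 - d(-3)) + c(-268)) = 1/(171 - 268*(314 - 268)) = 1/(171 - 268*46) = 1/(171 - 12328) = 1/(-12157) = -1/12157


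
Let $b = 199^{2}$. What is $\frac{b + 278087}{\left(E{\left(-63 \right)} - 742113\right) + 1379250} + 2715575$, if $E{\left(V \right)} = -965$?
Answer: $\frac{431893274147}{159043} \approx 2.7156 \cdot 10^{6}$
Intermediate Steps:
$b = 39601$
$\frac{b + 278087}{\left(E{\left(-63 \right)} - 742113\right) + 1379250} + 2715575 = \frac{39601 + 278087}{\left(-965 - 742113\right) + 1379250} + 2715575 = \frac{317688}{-743078 + 1379250} + 2715575 = \frac{317688}{636172} + 2715575 = 317688 \cdot \frac{1}{636172} + 2715575 = \frac{79422}{159043} + 2715575 = \frac{431893274147}{159043}$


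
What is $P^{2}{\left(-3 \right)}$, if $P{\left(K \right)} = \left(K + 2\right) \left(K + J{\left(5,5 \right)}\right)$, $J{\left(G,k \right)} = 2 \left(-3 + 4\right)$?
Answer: $1$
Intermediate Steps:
$J{\left(G,k \right)} = 2$ ($J{\left(G,k \right)} = 2 \cdot 1 = 2$)
$P{\left(K \right)} = \left(2 + K\right)^{2}$ ($P{\left(K \right)} = \left(K + 2\right) \left(K + 2\right) = \left(2 + K\right) \left(2 + K\right) = \left(2 + K\right)^{2}$)
$P^{2}{\left(-3 \right)} = \left(4 + \left(-3\right)^{2} + 4 \left(-3\right)\right)^{2} = \left(4 + 9 - 12\right)^{2} = 1^{2} = 1$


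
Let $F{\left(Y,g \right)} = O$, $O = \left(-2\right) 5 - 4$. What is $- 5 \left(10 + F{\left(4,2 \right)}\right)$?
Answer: $20$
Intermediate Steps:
$O = -14$ ($O = -10 - 4 = -14$)
$F{\left(Y,g \right)} = -14$
$- 5 \left(10 + F{\left(4,2 \right)}\right) = - 5 \left(10 - 14\right) = \left(-5\right) \left(-4\right) = 20$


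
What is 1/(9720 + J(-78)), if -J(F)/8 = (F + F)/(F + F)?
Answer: 1/9712 ≈ 0.00010297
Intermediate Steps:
J(F) = -8 (J(F) = -8*(F + F)/(F + F) = -8*2*F/(2*F) = -8*2*F*1/(2*F) = -8*1 = -8)
1/(9720 + J(-78)) = 1/(9720 - 8) = 1/9712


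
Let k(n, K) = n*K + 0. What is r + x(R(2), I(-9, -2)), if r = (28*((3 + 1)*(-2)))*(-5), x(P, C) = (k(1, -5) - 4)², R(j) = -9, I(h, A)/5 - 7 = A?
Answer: 1201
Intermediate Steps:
k(n, K) = K*n (k(n, K) = K*n + 0 = K*n)
I(h, A) = 35 + 5*A
x(P, C) = 81 (x(P, C) = (-5*1 - 4)² = (-5 - 4)² = (-9)² = 81)
r = 1120 (r = (28*(4*(-2)))*(-5) = (28*(-8))*(-5) = -224*(-5) = 1120)
r + x(R(2), I(-9, -2)) = 1120 + 81 = 1201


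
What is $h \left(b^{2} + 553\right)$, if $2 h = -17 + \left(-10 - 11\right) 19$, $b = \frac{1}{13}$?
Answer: $- \frac{1495328}{13} \approx -1.1503 \cdot 10^{5}$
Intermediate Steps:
$b = \frac{1}{13} \approx 0.076923$
$h = -208$ ($h = \frac{-17 + \left(-10 - 11\right) 19}{2} = \frac{-17 - 399}{2} = \frac{1}{2} \left(-416\right) = -208$)
$h \left(b^{2} + 553\right) = - 208 \left(\left(\frac{1}{13}\right)^{2} + 553\right) = - 208 \left(\frac{1}{169} + 553\right) = \left(-208\right) \frac{93458}{169} = - \frac{1495328}{13}$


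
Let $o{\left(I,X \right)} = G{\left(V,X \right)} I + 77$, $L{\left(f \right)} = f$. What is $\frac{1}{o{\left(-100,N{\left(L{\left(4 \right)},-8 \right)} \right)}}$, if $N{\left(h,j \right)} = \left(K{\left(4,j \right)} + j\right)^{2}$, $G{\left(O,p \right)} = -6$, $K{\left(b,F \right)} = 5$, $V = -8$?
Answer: $\frac{1}{677} \approx 0.0014771$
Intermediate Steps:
$N{\left(h,j \right)} = \left(5 + j\right)^{2}$
$o{\left(I,X \right)} = 77 - 6 I$ ($o{\left(I,X \right)} = - 6 I + 77 = 77 - 6 I$)
$\frac{1}{o{\left(-100,N{\left(L{\left(4 \right)},-8 \right)} \right)}} = \frac{1}{77 - -600} = \frac{1}{77 + 600} = \frac{1}{677}$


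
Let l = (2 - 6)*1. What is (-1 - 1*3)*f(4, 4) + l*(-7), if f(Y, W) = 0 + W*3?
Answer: -20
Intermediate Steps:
f(Y, W) = 3*W (f(Y, W) = 0 + 3*W = 3*W)
l = -4 (l = -4*1 = -4)
(-1 - 1*3)*f(4, 4) + l*(-7) = (-1 - 1*3)*(3*4) - 4*(-7) = (-1 - 3)*12 + 28 = -4*12 + 28 = -48 + 28 = -20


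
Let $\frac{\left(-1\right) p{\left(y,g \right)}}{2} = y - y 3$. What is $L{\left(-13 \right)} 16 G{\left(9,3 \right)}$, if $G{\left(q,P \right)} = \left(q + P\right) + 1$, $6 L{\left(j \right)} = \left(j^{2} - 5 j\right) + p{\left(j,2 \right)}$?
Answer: $\frac{18928}{3} \approx 6309.3$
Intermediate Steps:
$p{\left(y,g \right)} = 4 y$ ($p{\left(y,g \right)} = - 2 \left(y - y 3\right) = - 2 \left(y - 3 y\right) = - 2 \left(- 2 y\right) = 4 y$)
$L{\left(j \right)} = - \frac{j}{6} + \frac{j^{2}}{6}$ ($L{\left(j \right)} = \frac{\left(j^{2} - 5 j\right) + 4 j}{6} = \frac{j^{2} - j}{6} = - \frac{j}{6} + \frac{j^{2}}{6}$)
$G{\left(q,P \right)} = 1 + P + q$ ($G{\left(q,P \right)} = \left(P + q\right) + 1 = 1 + P + q$)
$L{\left(-13 \right)} 16 G{\left(9,3 \right)} = \frac{1}{6} \left(-13\right) \left(-1 - 13\right) 16 \left(1 + 3 + 9\right) = \frac{1}{6} \left(-13\right) \left(-14\right) 16 \cdot 13 = \frac{91}{3} \cdot 208 = \frac{18928}{3}$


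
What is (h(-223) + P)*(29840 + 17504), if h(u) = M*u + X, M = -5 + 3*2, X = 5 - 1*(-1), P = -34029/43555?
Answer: -449079807616/43555 ≈ -1.0311e+7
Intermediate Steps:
P = -34029/43555 (P = -34029*1/43555 = -34029/43555 ≈ -0.78129)
X = 6 (X = 5 + 1 = 6)
M = 1 (M = -5 + 6 = 1)
h(u) = 6 + u (h(u) = 1*u + 6 = u + 6 = 6 + u)
(h(-223) + P)*(29840 + 17504) = ((6 - 223) - 34029/43555)*(29840 + 17504) = (-217 - 34029/43555)*47344 = -9485464/43555*47344 = -449079807616/43555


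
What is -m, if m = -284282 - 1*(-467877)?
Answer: -183595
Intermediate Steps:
m = 183595 (m = -284282 + 467877 = 183595)
-m = -1*183595 = -183595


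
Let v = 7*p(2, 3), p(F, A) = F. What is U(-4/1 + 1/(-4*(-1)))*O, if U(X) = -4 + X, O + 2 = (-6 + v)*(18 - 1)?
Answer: -2077/2 ≈ -1038.5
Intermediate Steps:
v = 14 (v = 7*2 = 14)
O = 134 (O = -2 + (-6 + 14)*(18 - 1) = -2 + 8*17 = -2 + 136 = 134)
U(-4/1 + 1/(-4*(-1)))*O = (-4 + (-4/1 + 1/(-4*(-1))))*134 = (-4 + (-4*1 - ¼*(-1)))*134 = (-4 + (-4 + ¼))*134 = (-4 - 15/4)*134 = -31/4*134 = -2077/2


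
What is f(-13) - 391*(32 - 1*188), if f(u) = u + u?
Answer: 60970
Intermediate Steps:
f(u) = 2*u
f(-13) - 391*(32 - 1*188) = 2*(-13) - 391*(32 - 1*188) = -26 - 391*(32 - 188) = -26 - 391*(-156) = -26 + 60996 = 60970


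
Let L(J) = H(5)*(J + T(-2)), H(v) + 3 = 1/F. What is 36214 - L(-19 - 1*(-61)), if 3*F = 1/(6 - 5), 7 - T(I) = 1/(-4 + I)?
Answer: 36214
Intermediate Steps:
T(I) = 7 - 1/(-4 + I)
F = ⅓ (F = 1/(3*(6 - 5)) = (⅓)/1 = (⅓)*1 = ⅓ ≈ 0.33333)
H(v) = 0 (H(v) = -3 + 1/(⅓) = -3 + 3 = 0)
L(J) = 0 (L(J) = 0*(J + (-29 + 7*(-2))/(-4 - 2)) = 0*(J + (-29 - 14)/(-6)) = 0*(J - ⅙*(-43)) = 0*(J + 43/6) = 0*(43/6 + J) = 0)
36214 - L(-19 - 1*(-61)) = 36214 - 1*0 = 36214 + 0 = 36214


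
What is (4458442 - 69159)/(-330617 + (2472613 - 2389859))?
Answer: -4389283/247863 ≈ -17.708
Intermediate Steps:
(4458442 - 69159)/(-330617 + (2472613 - 2389859)) = 4389283/(-330617 + 82754) = 4389283/(-247863) = 4389283*(-1/247863) = -4389283/247863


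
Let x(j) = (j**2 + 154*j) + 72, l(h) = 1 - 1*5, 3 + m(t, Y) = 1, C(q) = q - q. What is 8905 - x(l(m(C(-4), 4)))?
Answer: 9433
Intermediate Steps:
C(q) = 0
m(t, Y) = -2 (m(t, Y) = -3 + 1 = -2)
l(h) = -4 (l(h) = 1 - 5 = -4)
x(j) = 72 + j**2 + 154*j
8905 - x(l(m(C(-4), 4))) = 8905 - (72 + (-4)**2 + 154*(-4)) = 8905 - (72 + 16 - 616) = 8905 - 1*(-528) = 8905 + 528 = 9433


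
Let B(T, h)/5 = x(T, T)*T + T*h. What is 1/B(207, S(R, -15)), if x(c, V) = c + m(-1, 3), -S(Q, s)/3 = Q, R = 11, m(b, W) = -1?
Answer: 1/179055 ≈ 5.5849e-6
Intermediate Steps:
S(Q, s) = -3*Q
x(c, V) = -1 + c (x(c, V) = c - 1 = -1 + c)
B(T, h) = 5*T*h + 5*T*(-1 + T) (B(T, h) = 5*((-1 + T)*T + T*h) = 5*(T*(-1 + T) + T*h) = 5*(T*h + T*(-1 + T)) = 5*T*h + 5*T*(-1 + T))
1/B(207, S(R, -15)) = 1/(5*207*(-1 + 207 - 3*11)) = 1/(5*207*(-1 + 207 - 33)) = 1/(5*207*173) = 1/179055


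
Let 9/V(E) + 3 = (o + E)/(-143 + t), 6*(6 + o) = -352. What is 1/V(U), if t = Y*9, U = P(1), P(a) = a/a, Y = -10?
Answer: -1906/6291 ≈ -0.30297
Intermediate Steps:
o = -194/3 (o = -6 + (1/6)*(-352) = -6 - 176/3 = -194/3 ≈ -64.667)
P(a) = 1
U = 1
t = -90 (t = -10*9 = -90)
V(E) = 9/(-1903/699 - E/233) (V(E) = 9/(-3 + (-194/3 + E)/(-143 - 90)) = 9/(-3 + (-194/3 + E)/(-233)) = 9/(-3 + (-194/3 + E)*(-1/233)) = 9/(-3 + (194/699 - E/233)) = 9/(-1903/699 - E/233))
1/V(U) = 1/(-6291/(1903 + 3*1)) = 1/(-6291/(1903 + 3)) = 1/(-6291/1906) = -1906/6291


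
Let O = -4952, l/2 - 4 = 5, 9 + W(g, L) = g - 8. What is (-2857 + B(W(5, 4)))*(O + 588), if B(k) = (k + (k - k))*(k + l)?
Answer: 12782156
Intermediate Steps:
W(g, L) = -17 + g (W(g, L) = -9 + (g - 8) = -9 + (-8 + g) = -17 + g)
l = 18 (l = 8 + 2*5 = 8 + 10 = 18)
B(k) = k*(18 + k) (B(k) = (k + (k - k))*(k + 18) = (k + 0)*(18 + k) = k*(18 + k))
(-2857 + B(W(5, 4)))*(O + 588) = (-2857 + (-17 + 5)*(18 + (-17 + 5)))*(-4952 + 588) = (-2857 - 12*(18 - 12))*(-4364) = (-2857 - 12*6)*(-4364) = (-2857 - 72)*(-4364) = -2929*(-4364) = 12782156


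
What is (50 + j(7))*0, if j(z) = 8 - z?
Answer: 0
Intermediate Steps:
(50 + j(7))*0 = (50 + (8 - 1*7))*0 = (50 + (8 - 7))*0 = (50 + 1)*0 = 51*0 = 0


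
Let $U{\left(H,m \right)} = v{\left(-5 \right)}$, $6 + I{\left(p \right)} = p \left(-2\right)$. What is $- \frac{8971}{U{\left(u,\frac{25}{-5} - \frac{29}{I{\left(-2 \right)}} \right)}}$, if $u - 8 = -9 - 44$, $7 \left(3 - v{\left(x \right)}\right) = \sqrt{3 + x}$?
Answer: $- \frac{1318737}{443} - \frac{62797 i \sqrt{2}}{443} \approx -2976.8 - 200.47 i$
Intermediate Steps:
$I{\left(p \right)} = -6 - 2 p$ ($I{\left(p \right)} = -6 + p \left(-2\right) = -6 - 2 p$)
$v{\left(x \right)} = 3 - \frac{\sqrt{3 + x}}{7}$
$u = -45$ ($u = 8 - 53 = -45$)
$U{\left(H,m \right)} = 3 - \frac{i \sqrt{2}}{7}$ ($U{\left(H,m \right)} = 3 - \frac{\sqrt{3 - 5}}{7} = 3 - \frac{\sqrt{-2}}{7} = 3 - \frac{i \sqrt{2}}{7}$)
$- \frac{8971}{U{\left(u,\frac{25}{-5} - \frac{29}{I{\left(-2 \right)}} \right)}} = - \frac{8971}{3 - \frac{i \sqrt{2}}{7}}$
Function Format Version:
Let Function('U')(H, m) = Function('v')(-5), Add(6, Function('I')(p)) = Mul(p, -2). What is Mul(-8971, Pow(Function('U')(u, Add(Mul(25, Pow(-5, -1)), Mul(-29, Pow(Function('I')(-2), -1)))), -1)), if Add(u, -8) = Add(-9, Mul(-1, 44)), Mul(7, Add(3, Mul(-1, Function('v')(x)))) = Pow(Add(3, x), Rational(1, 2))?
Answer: Add(Rational(-1318737, 443), Mul(Rational(-62797, 443), I, Pow(2, Rational(1, 2)))) ≈ Add(-2976.8, Mul(-200.47, I))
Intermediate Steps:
Function('I')(p) = Add(-6, Mul(-2, p)) (Function('I')(p) = Add(-6, Mul(p, -2)) = Add(-6, Mul(-2, p)))
Function('v')(x) = Add(3, Mul(Rational(-1, 7), Pow(Add(3, x), Rational(1, 2))))
u = -45 (u = Add(8, Add(-9, Mul(-1, 44))) = Add(8, Add(-9, -44)) = Add(8, -53) = -45)
Function('U')(H, m) = Add(3, Mul(Rational(-1, 7), I, Pow(2, Rational(1, 2)))) (Function('U')(H, m) = Add(3, Mul(Rational(-1, 7), Pow(Add(3, -5), Rational(1, 2)))) = Add(3, Mul(Rational(-1, 7), Pow(-2, Rational(1, 2)))) = Add(3, Mul(Rational(-1, 7), Mul(I, Pow(2, Rational(1, 2))))) = Add(3, Mul(Rational(-1, 7), I, Pow(2, Rational(1, 2)))))
Mul(-8971, Pow(Function('U')(u, Add(Mul(25, Pow(-5, -1)), Mul(-29, Pow(Function('I')(-2), -1)))), -1)) = Mul(-8971, Pow(Add(3, Mul(Rational(-1, 7), I, Pow(2, Rational(1, 2)))), -1))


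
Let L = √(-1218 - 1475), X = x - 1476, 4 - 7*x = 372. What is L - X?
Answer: 10700/7 + I*√2693 ≈ 1528.6 + 51.894*I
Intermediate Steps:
x = -368/7 (x = 4/7 - ⅐*372 = 4/7 - 372/7 = -368/7 ≈ -52.571)
X = -10700/7 (X = -368/7 - 1476 = -10700/7 ≈ -1528.6)
L = I*√2693 (L = √(-2693) = I*√2693 ≈ 51.894*I)
L - X = I*√2693 - 1*(-10700/7) = I*√2693 + 10700/7 = 10700/7 + I*√2693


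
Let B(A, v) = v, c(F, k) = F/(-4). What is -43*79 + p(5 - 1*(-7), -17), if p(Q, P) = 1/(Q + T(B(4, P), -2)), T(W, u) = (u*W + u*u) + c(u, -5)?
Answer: -343095/101 ≈ -3397.0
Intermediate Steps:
c(F, k) = -F/4 (c(F, k) = F*(-¼) = -F/4)
T(W, u) = u² - u/4 + W*u (T(W, u) = (u*W + u*u) - u/4 = (W*u + u²) - u/4 = (u² + W*u) - u/4 = u² - u/4 + W*u)
p(Q, P) = 1/(9/2 + Q - 2*P) (p(Q, P) = 1/(Q - 2*(-¼ + P - 2)) = 1/(Q - 2*(-9/4 + P)) = 1/(Q + (9/2 - 2*P)) = 1/(9/2 + Q - 2*P))
-43*79 + p(5 - 1*(-7), -17) = -43*79 + 2/(9 - 4*(-17) + 2*(5 - 1*(-7))) = -3397 + 2/(9 + 68 + 2*(5 + 7)) = -3397 + 2/(9 + 68 + 2*12) = -3397 + 2/(9 + 68 + 24) = -3397 + 2/101 = -343095/101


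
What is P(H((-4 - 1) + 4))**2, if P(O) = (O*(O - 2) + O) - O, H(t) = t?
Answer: 9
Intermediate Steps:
P(O) = O*(-2 + O) (P(O) = (O*(-2 + O) + O) - O = (O + O*(-2 + O)) - O = O*(-2 + O))
P(H((-4 - 1) + 4))**2 = (((-4 - 1) + 4)*(-2 + ((-4 - 1) + 4)))**2 = ((-5 + 4)*(-2 + (-5 + 4)))**2 = (-(-2 - 1))**2 = (-1*(-3))**2 = 3**2 = 9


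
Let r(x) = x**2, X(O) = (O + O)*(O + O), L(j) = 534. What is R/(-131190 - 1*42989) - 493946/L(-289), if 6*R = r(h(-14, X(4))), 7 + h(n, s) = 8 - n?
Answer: -86035040359/93011586 ≈ -924.99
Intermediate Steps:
X(O) = 4*O**2 (X(O) = (2*O)*(2*O) = 4*O**2)
h(n, s) = 1 - n (h(n, s) = -7 + (8 - n) = 1 - n)
R = 75/2 (R = (1 - 1*(-14))**2/6 = (1 + 14)**2/6 = (1/6)*15**2 = (1/6)*225 = 75/2 ≈ 37.500)
R/(-131190 - 1*42989) - 493946/L(-289) = 75/(2*(-131190 - 1*42989)) - 493946/534 = 75/(2*(-131190 - 42989)) - 493946*1/534 = (75/2)/(-174179) - 246973/267 = (75/2)*(-1/174179) - 246973/267 = -75/348358 - 246973/267 = -86035040359/93011586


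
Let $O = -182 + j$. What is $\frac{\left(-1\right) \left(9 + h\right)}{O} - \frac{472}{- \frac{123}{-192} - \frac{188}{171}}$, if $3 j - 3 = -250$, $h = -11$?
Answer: $\frac{4096265298}{3981653} \approx 1028.8$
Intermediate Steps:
$j = - \frac{247}{3}$ ($j = 1 + \frac{1}{3} \left(-250\right) = 1 - \frac{250}{3} = - \frac{247}{3} \approx -82.333$)
$O = - \frac{793}{3}$ ($O = -182 - \frac{247}{3} = - \frac{793}{3} \approx -264.33$)
$\frac{\left(-1\right) \left(9 + h\right)}{O} - \frac{472}{- \frac{123}{-192} - \frac{188}{171}} = \frac{\left(-1\right) \left(9 - 11\right)}{- \frac{793}{3}} - \frac{472}{- \frac{123}{-192} - \frac{188}{171}} = \left(-1\right) \left(-2\right) \left(- \frac{3}{793}\right) - \frac{472}{\left(-123\right) \left(- \frac{1}{192}\right) - \frac{188}{171}} = 2 \left(- \frac{3}{793}\right) - \frac{472}{\frac{41}{64} - \frac{188}{171}} = - \frac{6}{793} - \frac{472}{- \frac{5021}{10944}} = - \frac{6}{793} - - \frac{5165568}{5021} = - \frac{6}{793} + \frac{5165568}{5021} = \frac{4096265298}{3981653}$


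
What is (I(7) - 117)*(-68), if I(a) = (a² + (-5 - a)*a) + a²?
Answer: 7004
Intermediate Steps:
I(a) = 2*a² + a*(-5 - a) (I(a) = (a² + a*(-5 - a)) + a² = 2*a² + a*(-5 - a))
(I(7) - 117)*(-68) = (7*(-5 + 7) - 117)*(-68) = (7*2 - 117)*(-68) = (14 - 117)*(-68) = -103*(-68) = 7004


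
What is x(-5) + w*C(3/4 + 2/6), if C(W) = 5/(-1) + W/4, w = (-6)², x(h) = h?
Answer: -701/4 ≈ -175.25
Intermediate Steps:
w = 36
C(W) = -5 + W/4 (C(W) = 5*(-1) + W*(¼) = -5 + W/4)
x(-5) + w*C(3/4 + 2/6) = -5 + 36*(-5 + (3/4 + 2/6)/4) = -5 + 36*(-5 + (3*(¼) + 2*(⅙))/4) = -5 + 36*(-5 + (¾ + ⅓)/4) = -5 + 36*(-5 + (¼)*(13/12)) = -5 + 36*(-5 + 13/48) = -5 + 36*(-227/48) = -5 - 681/4 = -701/4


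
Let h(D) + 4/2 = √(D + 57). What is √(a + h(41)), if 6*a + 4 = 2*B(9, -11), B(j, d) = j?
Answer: √(3 + 63*√2)/3 ≈ 3.1989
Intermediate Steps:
h(D) = -2 + √(57 + D) (h(D) = -2 + √(D + 57) = -2 + √(57 + D))
a = 7/3 (a = -⅔ + (2*9)/6 = -⅔ + (⅙)*18 = -⅔ + 3 = 7/3 ≈ 2.3333)
√(a + h(41)) = √(7/3 + (-2 + √(57 + 41))) = √(7/3 + (-2 + √98)) = √(7/3 + (-2 + 7*√2)) = √(⅓ + 7*√2)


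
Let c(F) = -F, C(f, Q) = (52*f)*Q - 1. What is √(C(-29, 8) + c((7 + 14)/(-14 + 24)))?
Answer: I*√1206710/10 ≈ 109.85*I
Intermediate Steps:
C(f, Q) = -1 + 52*Q*f (C(f, Q) = 52*Q*f - 1 = -1 + 52*Q*f)
√(C(-29, 8) + c((7 + 14)/(-14 + 24))) = √((-1 + 52*8*(-29)) - (7 + 14)/(-14 + 24)) = √((-1 - 12064) - 21/10) = √(-12065 - 21/10) = √(-120671/10) = I*√1206710/10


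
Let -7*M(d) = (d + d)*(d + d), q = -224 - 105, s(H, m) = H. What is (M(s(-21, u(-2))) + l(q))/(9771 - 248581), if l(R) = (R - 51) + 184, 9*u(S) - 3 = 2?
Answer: 224/119405 ≈ 0.0018760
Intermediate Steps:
u(S) = 5/9 (u(S) = ⅓ + (⅑)*2 = ⅓ + 2/9 = 5/9)
q = -329
M(d) = -4*d²/7 (M(d) = -(d + d)*(d + d)/7 = -2*d*2*d/7 = -4*d²/7)
l(R) = 133 + R (l(R) = (-51 + R) + 184 = 133 + R)
(M(s(-21, u(-2))) + l(q))/(9771 - 248581) = (-4/7*(-21)² + (133 - 329))/(9771 - 248581) = (-4/7*441 - 196)/(-238810) = (-252 - 196)*(-1/238810) = -448*(-1/238810) = 224/119405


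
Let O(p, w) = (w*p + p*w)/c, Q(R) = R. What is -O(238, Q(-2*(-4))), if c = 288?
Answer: -119/9 ≈ -13.222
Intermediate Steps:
O(p, w) = p*w/144 (O(p, w) = (w*p + p*w)/288 = (p*w + p*w)*(1/288) = (2*p*w)*(1/288) = p*w/144)
-O(238, Q(-2*(-4))) = -238*(-2*(-4))/144 = -238*8/144 = -1*119/9 = -119/9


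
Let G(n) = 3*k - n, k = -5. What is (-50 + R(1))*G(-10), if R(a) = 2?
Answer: 240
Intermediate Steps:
G(n) = -15 - n (G(n) = 3*(-5) - n = -15 - n)
(-50 + R(1))*G(-10) = (-50 + 2)*(-15 - 1*(-10)) = -48*(-15 + 10) = -48*(-5) = 240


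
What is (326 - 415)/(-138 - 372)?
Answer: 89/510 ≈ 0.17451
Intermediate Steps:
(326 - 415)/(-138 - 372) = -89/(-510) = -89*(-1/510) = 89/510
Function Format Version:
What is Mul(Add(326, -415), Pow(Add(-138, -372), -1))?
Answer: Rational(89, 510) ≈ 0.17451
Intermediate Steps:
Mul(Add(326, -415), Pow(Add(-138, -372), -1)) = Mul(-89, Pow(-510, -1)) = Mul(-89, Rational(-1, 510)) = Rational(89, 510)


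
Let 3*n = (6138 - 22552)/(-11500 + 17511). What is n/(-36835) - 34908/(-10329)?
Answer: 7729217791382/2286997445865 ≈ 3.3796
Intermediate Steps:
n = -16414/18033 (n = ((6138 - 22552)/(-11500 + 17511))/3 = (-16414/6011)/3 = (-16414*1/6011)/3 = (1/3)*(-16414/6011) = -16414/18033 ≈ -0.91022)
n/(-36835) - 34908/(-10329) = -16414/18033/(-36835) - 34908/(-10329) = -16414/18033*(-1/36835) - 34908*(-1/10329) = 16414/664245555 + 11636/3443 = 7729217791382/2286997445865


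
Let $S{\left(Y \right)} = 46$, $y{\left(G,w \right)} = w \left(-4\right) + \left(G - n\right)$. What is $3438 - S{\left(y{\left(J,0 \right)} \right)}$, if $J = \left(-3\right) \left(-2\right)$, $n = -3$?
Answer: $3392$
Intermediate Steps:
$J = 6$
$y{\left(G,w \right)} = 3 + G - 4 w$ ($y{\left(G,w \right)} = w \left(-4\right) + \left(G - -3\right) = - 4 w + \left(G + 3\right) = - 4 w + \left(3 + G\right) = 3 + G - 4 w$)
$3438 - S{\left(y{\left(J,0 \right)} \right)} = 3438 - 46 = 3392$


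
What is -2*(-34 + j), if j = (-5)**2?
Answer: 18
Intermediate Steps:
j = 25
-2*(-34 + j) = -2*(-34 + 25) = -2*(-9) = 18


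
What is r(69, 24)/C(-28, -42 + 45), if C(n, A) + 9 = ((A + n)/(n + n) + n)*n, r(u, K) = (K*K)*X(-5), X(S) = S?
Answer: -1152/305 ≈ -3.7771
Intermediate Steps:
r(u, K) = -5*K² (r(u, K) = (K*K)*(-5) = K²*(-5) = -5*K²)
C(n, A) = -9 + n*(n + (A + n)/(2*n)) (C(n, A) = -9 + ((A + n)/(n + n) + n)*n = -9 + ((A + n)/((2*n)) + n)*n = -9 + ((A + n)*(1/(2*n)) + n)*n = -9 + ((A + n)/(2*n) + n)*n = -9 + (n + (A + n)/(2*n))*n = -9 + n*(n + (A + n)/(2*n)))
r(69, 24)/C(-28, -42 + 45) = (-5*24²)/(-9 + (-28)² + (-42 + 45)/2 + (½)*(-28)) = (-5*576)/(-9 + 784 + (½)*3 - 14) = -2880/(-9 + 784 + 3/2 - 14) = -2880/1525/2 = -2880*2/1525 = -1152/305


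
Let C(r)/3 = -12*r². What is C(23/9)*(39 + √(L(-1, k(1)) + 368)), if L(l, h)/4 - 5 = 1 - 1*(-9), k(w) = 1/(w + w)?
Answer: -27508/3 - 4232*√107/9 ≈ -14033.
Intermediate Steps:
k(w) = 1/(2*w)
C(r) = -36*r² (C(r) = 3*(-12*r²) = -36*r²)
L(l, h) = 60 (L(l, h) = 20 + 4*(1 - 1*(-9)) = 20 + 4*(1 + 9) = 20 + 4*10 = 20 + 40 = 60)
C(23/9)*(39 + √(L(-1, k(1)) + 368)) = (-36*(23/9)²)*(39 + √(60 + 368)) = (-36*(23*(⅑))²)*(39 + √428) = (-36*(23/9)²)*(39 + 2*√107) = (-36*529/81)*(39 + 2*√107) = -2116*(39 + 2*√107)/9 = -27508/3 - 4232*√107/9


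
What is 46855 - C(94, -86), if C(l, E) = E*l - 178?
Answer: 55117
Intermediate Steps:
C(l, E) = -178 + E*l
46855 - C(94, -86) = 46855 - (-178 - 86*94) = 46855 - (-178 - 8084) = 46855 - 1*(-8262) = 46855 + 8262 = 55117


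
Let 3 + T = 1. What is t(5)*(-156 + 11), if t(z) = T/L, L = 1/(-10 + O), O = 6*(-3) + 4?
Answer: -6960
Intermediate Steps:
T = -2 (T = -3 + 1 = -2)
O = -14 (O = -18 + 4 = -14)
L = -1/24 (L = 1/(-10 - 14) = 1/(-24) = -1/24 ≈ -0.041667)
t(z) = 48 (t(z) = -2/(-1/24) = -2*(-24) = 48)
t(5)*(-156 + 11) = 48*(-156 + 11) = 48*(-145) = -6960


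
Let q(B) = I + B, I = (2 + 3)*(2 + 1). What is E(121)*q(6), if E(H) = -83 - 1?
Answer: -1764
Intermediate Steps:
I = 15 (I = 5*3 = 15)
E(H) = -84
q(B) = 15 + B
E(121)*q(6) = -84*(15 + 6) = -84*21 = -1764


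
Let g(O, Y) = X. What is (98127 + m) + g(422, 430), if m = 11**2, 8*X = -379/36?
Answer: 28295045/288 ≈ 98247.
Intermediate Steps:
X = -379/288 (X = (-379/36)/8 = (-379*1/36)/8 = (1/8)*(-379/36) = -379/288 ≈ -1.3160)
g(O, Y) = -379/288
m = 121
(98127 + m) + g(422, 430) = (98127 + 121) - 379/288 = 98248 - 379/288 = 28295045/288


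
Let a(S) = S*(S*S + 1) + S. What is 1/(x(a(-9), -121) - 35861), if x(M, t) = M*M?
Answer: 1/522148 ≈ 1.9152e-6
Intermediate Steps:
a(S) = S + S*(1 + S²) (a(S) = S*(S² + 1) + S = S*(1 + S²) + S = S + S*(1 + S²))
x(M, t) = M²
1/(x(a(-9), -121) - 35861) = 1/((-9*(2 + (-9)²))² - 35861) = 1/((-9*(2 + 81))² - 35861) = 1/((-9*83)² - 35861) = 1/((-747)² - 35861) = 1/(558009 - 35861) = 1/522148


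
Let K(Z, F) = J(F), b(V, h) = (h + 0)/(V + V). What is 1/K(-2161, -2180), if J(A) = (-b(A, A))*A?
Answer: 1/1090 ≈ 0.00091743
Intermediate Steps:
b(V, h) = h/(2*V) (b(V, h) = h/((2*V)) = h*(1/(2*V)) = h/(2*V))
J(A) = -A/2 (J(A) = (-A/(2*A))*A = (-1*½)*A = -A/2)
K(Z, F) = -F/2
1/K(-2161, -2180) = 1/(-½*(-2180)) = 1/1090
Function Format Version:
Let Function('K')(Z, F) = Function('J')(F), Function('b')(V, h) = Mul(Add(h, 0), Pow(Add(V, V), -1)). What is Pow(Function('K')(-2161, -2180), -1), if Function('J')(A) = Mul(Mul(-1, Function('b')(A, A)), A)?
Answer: Rational(1, 1090) ≈ 0.00091743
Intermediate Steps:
Function('b')(V, h) = Mul(Rational(1, 2), h, Pow(V, -1)) (Function('b')(V, h) = Mul(h, Pow(Mul(2, V), -1)) = Mul(h, Mul(Rational(1, 2), Pow(V, -1))) = Mul(Rational(1, 2), h, Pow(V, -1)))
Function('J')(A) = Mul(Rational(-1, 2), A) (Function('J')(A) = Mul(Mul(-1, Mul(Rational(1, 2), A, Pow(A, -1))), A) = Mul(Mul(-1, Rational(1, 2)), A) = Mul(Rational(-1, 2), A))
Function('K')(Z, F) = Mul(Rational(-1, 2), F)
Pow(Function('K')(-2161, -2180), -1) = Pow(Mul(Rational(-1, 2), -2180), -1) = Pow(1090, -1) = Rational(1, 1090)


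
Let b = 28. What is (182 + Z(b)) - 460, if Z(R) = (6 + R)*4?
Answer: -142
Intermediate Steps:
Z(R) = 24 + 4*R
(182 + Z(b)) - 460 = (182 + (24 + 4*28)) - 460 = (182 + (24 + 112)) - 460 = (182 + 136) - 460 = 318 - 460 = -142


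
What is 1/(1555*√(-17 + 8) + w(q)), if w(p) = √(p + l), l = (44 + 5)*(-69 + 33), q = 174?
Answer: -311*I/1450709 + I*√1590/21760635 ≈ -0.00021255*I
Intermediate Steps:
l = -1764 (l = 49*(-36) = -1764)
w(p) = √(-1764 + p) (w(p) = √(p - 1764) = √(-1764 + p))
1/(1555*√(-17 + 8) + w(q)) = 1/(1555*√(-17 + 8) + √(-1764 + 174)) = 1/(1555*√(-9) + √(-1590)) = 1/(1555*(3*I) + I*√1590) = 1/(4665*I + I*√1590)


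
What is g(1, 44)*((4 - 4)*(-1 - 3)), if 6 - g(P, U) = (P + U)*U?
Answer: 0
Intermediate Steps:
g(P, U) = 6 - U*(P + U) (g(P, U) = 6 - (P + U)*U = 6 - U*(P + U))
g(1, 44)*((4 - 4)*(-1 - 3)) = (6 - 1*44² - 1*1*44)*((4 - 4)*(-1 - 3)) = (6 - 1*1936 - 44)*(0*(-4)) = (6 - 1936 - 44)*0 = -1974*0 = 0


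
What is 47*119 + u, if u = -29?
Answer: 5564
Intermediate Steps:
47*119 + u = 47*119 - 29 = 5593 - 29 = 5564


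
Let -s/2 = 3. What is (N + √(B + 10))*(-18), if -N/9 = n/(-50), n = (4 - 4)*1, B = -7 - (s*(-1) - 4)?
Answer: -18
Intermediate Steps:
s = -6 (s = -2*3 = -6)
B = -9 (B = -7 - (-6*(-1) - 4) = -7 - (6 - 4) = -7 - 1*2 = -7 - 2 = -9)
n = 0 (n = 0*1 = 0)
N = 0 (N = -0/(-50) = -0*(-1)/50 = -9*0 = 0)
(N + √(B + 10))*(-18) = (0 + √(-9 + 10))*(-18) = (0 + √1)*(-18) = (0 + 1)*(-18) = 1*(-18) = -18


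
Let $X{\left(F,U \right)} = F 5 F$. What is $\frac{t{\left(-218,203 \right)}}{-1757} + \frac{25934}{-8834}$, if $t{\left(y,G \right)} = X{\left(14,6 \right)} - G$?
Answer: $- \frac{3745004}{1108667} \approx -3.3779$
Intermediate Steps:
$X{\left(F,U \right)} = 5 F^{2}$ ($X{\left(F,U \right)} = 5 F F = 5 F^{2}$)
$t{\left(y,G \right)} = 980 - G$ ($t{\left(y,G \right)} = 5 \cdot 14^{2} - G = 5 \cdot 196 - G = 980 - G$)
$\frac{t{\left(-218,203 \right)}}{-1757} + \frac{25934}{-8834} = \frac{980 - 203}{-1757} + \frac{25934}{-8834} = \left(980 - 203\right) \left(- \frac{1}{1757}\right) + 25934 \left(- \frac{1}{8834}\right) = 777 \left(- \frac{1}{1757}\right) - \frac{12967}{4417} = - \frac{111}{251} - \frac{12967}{4417} = - \frac{3745004}{1108667}$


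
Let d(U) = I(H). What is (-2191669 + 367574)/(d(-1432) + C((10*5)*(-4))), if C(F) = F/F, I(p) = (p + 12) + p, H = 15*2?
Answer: -1824095/73 ≈ -24988.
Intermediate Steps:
H = 30
I(p) = 12 + 2*p (I(p) = (12 + p) + p = 12 + 2*p)
d(U) = 72 (d(U) = 12 + 2*30 = 12 + 60 = 72)
C(F) = 1
(-2191669 + 367574)/(d(-1432) + C((10*5)*(-4))) = (-2191669 + 367574)/(72 + 1) = -1824095/73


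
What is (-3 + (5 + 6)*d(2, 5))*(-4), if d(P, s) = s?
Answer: -208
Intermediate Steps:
(-3 + (5 + 6)*d(2, 5))*(-4) = (-3 + (5 + 6)*5)*(-4) = (-3 + 11*5)*(-4) = (-3 + 55)*(-4) = 52*(-4) = -208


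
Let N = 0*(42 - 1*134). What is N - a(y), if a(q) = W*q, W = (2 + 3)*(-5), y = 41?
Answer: 1025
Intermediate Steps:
W = -25 (W = 5*(-5) = -25)
N = 0 (N = 0*(42 - 134) = 0*(-92) = 0)
a(q) = -25*q
N - a(y) = 0 - (-25)*41 = 0 - 1*(-1025) = 0 + 1025 = 1025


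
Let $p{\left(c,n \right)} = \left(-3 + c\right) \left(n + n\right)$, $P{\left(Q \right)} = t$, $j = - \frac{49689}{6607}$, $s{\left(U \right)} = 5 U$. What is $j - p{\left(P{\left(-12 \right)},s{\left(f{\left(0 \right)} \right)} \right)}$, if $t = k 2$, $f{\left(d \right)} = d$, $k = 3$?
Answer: $- \frac{49689}{6607} \approx -7.5207$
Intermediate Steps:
$j = - \frac{49689}{6607}$ ($j = \left(-49689\right) \frac{1}{6607} = - \frac{49689}{6607} \approx -7.5207$)
$t = 6$ ($t = 3 \cdot 2 = 6$)
$P{\left(Q \right)} = 6$
$p{\left(c,n \right)} = 2 n \left(-3 + c\right)$ ($p{\left(c,n \right)} = \left(-3 + c\right) 2 n = 2 n \left(-3 + c\right)$)
$j - p{\left(P{\left(-12 \right)},s{\left(f{\left(0 \right)} \right)} \right)} = - \frac{49689}{6607} - 2 \cdot 5 \cdot 0 \left(-3 + 6\right) = - \frac{49689}{6607} - 2 \cdot 0 \cdot 3 = - \frac{49689}{6607} - 0 = - \frac{49689}{6607} + 0 = - \frac{49689}{6607}$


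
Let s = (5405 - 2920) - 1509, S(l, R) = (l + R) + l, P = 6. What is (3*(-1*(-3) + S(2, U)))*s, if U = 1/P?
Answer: 20984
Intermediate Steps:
U = ⅙ (U = 1/6 = ⅙ ≈ 0.16667)
S(l, R) = R + 2*l (S(l, R) = (R + l) + l = R + 2*l)
s = 976 (s = 2485 - 1509 = 976)
(3*(-1*(-3) + S(2, U)))*s = (3*(-1*(-3) + (⅙ + 2*2)))*976 = (3*(3 + (⅙ + 4)))*976 = (3*(3 + 25/6))*976 = (3*(43/6))*976 = (43/2)*976 = 20984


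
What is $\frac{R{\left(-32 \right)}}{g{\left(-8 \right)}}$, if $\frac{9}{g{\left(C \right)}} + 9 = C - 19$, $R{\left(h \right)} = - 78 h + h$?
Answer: $-9856$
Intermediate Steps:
$R{\left(h \right)} = - 77 h$
$g{\left(C \right)} = \frac{9}{-28 + C}$ ($g{\left(C \right)} = \frac{9}{-9 + \left(C - 19\right)} = \frac{9}{-9 + \left(-19 + C\right)} = \frac{9}{-28 + C}$)
$\frac{R{\left(-32 \right)}}{g{\left(-8 \right)}} = \frac{\left(-77\right) \left(-32\right)}{9 \frac{1}{-28 - 8}} = \frac{2464}{9 \frac{1}{-36}} = \frac{2464}{9 \left(- \frac{1}{36}\right)} = \frac{2464}{- \frac{1}{4}} = 2464 \left(-4\right) = -9856$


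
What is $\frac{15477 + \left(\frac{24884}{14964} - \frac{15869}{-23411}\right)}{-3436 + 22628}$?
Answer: $\frac{1355689193587}{1680845934792} \approx 0.80655$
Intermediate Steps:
$\frac{15477 + \left(\frac{24884}{14964} - \frac{15869}{-23411}\right)}{-3436 + 22628} = \frac{15477 + \left(24884 \cdot \frac{1}{14964} - - \frac{15869}{23411}\right)}{19192} = \left(15477 + \left(\frac{6221}{3741} + \frac{15869}{23411}\right)\right) \frac{1}{19192} = \left(15477 + \frac{205005760}{87580551}\right) \frac{1}{19192} = \frac{1355689193587}{87580551} \cdot \frac{1}{19192} = \frac{1355689193587}{1680845934792}$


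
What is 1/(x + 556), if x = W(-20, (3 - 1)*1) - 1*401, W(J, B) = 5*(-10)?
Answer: 1/105 ≈ 0.0095238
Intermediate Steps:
W(J, B) = -50
x = -451 (x = -50 - 1*401 = -50 - 401 = -451)
1/(x + 556) = 1/(-451 + 556) = 1/105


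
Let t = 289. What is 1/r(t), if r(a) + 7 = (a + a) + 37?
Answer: 1/608 ≈ 0.0016447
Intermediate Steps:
r(a) = 30 + 2*a (r(a) = -7 + ((a + a) + 37) = -7 + (2*a + 37) = -7 + (37 + 2*a) = 30 + 2*a)
1/r(t) = 1/(30 + 2*289) = 1/(30 + 578) = 1/608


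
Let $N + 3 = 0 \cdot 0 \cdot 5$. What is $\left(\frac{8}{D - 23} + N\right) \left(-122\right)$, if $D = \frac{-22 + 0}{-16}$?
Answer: $\frac{71126}{173} \approx 411.13$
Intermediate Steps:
$D = \frac{11}{8}$ ($D = \left(-22\right) \left(- \frac{1}{16}\right) = \frac{11}{8} \approx 1.375$)
$N = -3$ ($N = -3 + 0 \cdot 0 \cdot 5 = -3 + 0 \cdot 5 = -3 + 0 = -3$)
$\left(\frac{8}{D - 23} + N\right) \left(-122\right) = \left(\frac{8}{\frac{11}{8} - 23} - 3\right) \left(-122\right) = \left(\frac{8}{- \frac{173}{8}} - 3\right) \left(-122\right) = \left(8 \left(- \frac{8}{173}\right) - 3\right) \left(-122\right) = \left(- \frac{64}{173} - 3\right) \left(-122\right) = \left(- \frac{583}{173}\right) \left(-122\right) = \frac{71126}{173}$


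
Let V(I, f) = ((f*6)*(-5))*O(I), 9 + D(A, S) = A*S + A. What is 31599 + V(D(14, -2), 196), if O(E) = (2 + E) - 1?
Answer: 160959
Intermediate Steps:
D(A, S) = -9 + A + A*S (D(A, S) = -9 + (A*S + A) = -9 + (A + A*S) = -9 + A + A*S)
O(E) = 1 + E
V(I, f) = -30*f*(1 + I) (V(I, f) = ((f*6)*(-5))*(1 + I) = ((6*f)*(-5))*(1 + I) = (-30*f)*(1 + I) = -30*f*(1 + I))
31599 + V(D(14, -2), 196) = 31599 - 30*196*(1 + (-9 + 14 + 14*(-2))) = 31599 - 30*196*(1 + (-9 + 14 - 28)) = 31599 - 30*196*(1 - 23) = 31599 - 30*196*(-22) = 31599 + 129360 = 160959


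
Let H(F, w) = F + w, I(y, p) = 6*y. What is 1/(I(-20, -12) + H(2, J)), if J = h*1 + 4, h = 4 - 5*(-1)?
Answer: -1/105 ≈ -0.0095238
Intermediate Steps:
h = 9 (h = 4 + 5 = 9)
J = 13 (J = 9*1 + 4 = 9 + 4 = 13)
1/(I(-20, -12) + H(2, J)) = 1/(6*(-20) + (2 + 13)) = 1/(-120 + 15) = 1/(-105) = -1/105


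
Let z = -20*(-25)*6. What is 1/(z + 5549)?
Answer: 1/8549 ≈ 0.00011697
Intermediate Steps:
z = 3000 (z = 500*6 = 3000)
1/(z + 5549) = 1/(3000 + 5549) = 1/8549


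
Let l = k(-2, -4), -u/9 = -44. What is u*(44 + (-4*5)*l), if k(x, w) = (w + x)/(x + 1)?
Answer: -30096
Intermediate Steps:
u = 396 (u = -9*(-44) = 396)
k(x, w) = (w + x)/(1 + x)
l = 6 (l = (-4 - 2)/(1 - 2) = -6/(-1) = -1*(-6) = 6)
u*(44 + (-4*5)*l) = 396*(44 - 4*5*6) = 396*(44 - 20*6) = 396*(44 - 120) = 396*(-76) = -30096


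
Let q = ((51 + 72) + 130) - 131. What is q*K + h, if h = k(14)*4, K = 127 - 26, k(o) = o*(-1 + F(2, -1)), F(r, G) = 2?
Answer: 12378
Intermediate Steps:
k(o) = o (k(o) = o*(-1 + 2) = o*1 = o)
K = 101
h = 56 (h = 14*4 = 56)
q = 122 (q = (123 + 130) - 131 = 253 - 131 = 122)
q*K + h = 122*101 + 56 = 12322 + 56 = 12378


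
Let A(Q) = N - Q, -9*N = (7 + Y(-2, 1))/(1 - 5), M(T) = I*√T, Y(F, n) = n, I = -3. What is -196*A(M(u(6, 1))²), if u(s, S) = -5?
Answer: -79772/9 ≈ -8863.6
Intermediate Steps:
M(T) = -3*√T
N = 2/9 (N = -(7 + 1)/(9*(1 - 5)) = -8/(9*(-4)) = -8*(-1)/(9*4) = -⅑*(-2) = 2/9 ≈ 0.22222)
A(Q) = 2/9 - Q
-196*A(M(u(6, 1))²) = -196*(2/9 - (-3*I*√5)²) = -196*(2/9 - 1*(-45)) = -196*(2/9 + 45) = -196*407/9 = -79772/9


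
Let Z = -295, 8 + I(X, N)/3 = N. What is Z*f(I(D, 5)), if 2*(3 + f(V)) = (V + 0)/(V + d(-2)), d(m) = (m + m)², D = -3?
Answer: 15045/14 ≈ 1074.6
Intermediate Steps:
I(X, N) = -24 + 3*N
d(m) = 4*m² (d(m) = (2*m)² = 4*m²)
f(V) = -3 + V/(2*(16 + V)) (f(V) = -3 + ((V + 0)/(V + 4*(-2)²))/2 = -3 + (V/(V + 4*4))/2 = -3 + (V/(V + 16))/2 = -3 + (V/(16 + V))/2 = -3 + V/(2*(16 + V)))
Z*f(I(D, 5)) = -295*(-96 - 5*(-24 + 3*5))/(2*(16 + (-24 + 3*5))) = -295*(-96 - 5*(-24 + 15))/(2*(16 + (-24 + 15))) = -295*(-96 - 5*(-9))/(2*(16 - 9)) = -295*(-96 + 45)/(2*7) = -295*(-51)/(2*7) = -295*(-51/14) = 15045/14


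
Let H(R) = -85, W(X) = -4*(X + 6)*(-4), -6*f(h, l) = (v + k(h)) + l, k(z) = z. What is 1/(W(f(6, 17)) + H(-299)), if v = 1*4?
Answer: -1/61 ≈ -0.016393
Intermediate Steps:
v = 4
f(h, l) = -⅔ - h/6 - l/6 (f(h, l) = -((4 + h) + l)/6 = -(4 + h + l)/6 = -⅔ - h/6 - l/6)
W(X) = 96 + 16*X (W(X) = -4*(6 + X)*(-4) = (-24 - 4*X)*(-4) = 96 + 16*X)
1/(W(f(6, 17)) + H(-299)) = 1/((96 + 16*(-⅔ - ⅙*6 - ⅙*17)) - 85) = 1/((96 + 16*(-⅔ - 1 - 17/6)) - 85) = 1/((96 + 16*(-9/2)) - 85) = 1/((96 - 72) - 85) = 1/(24 - 85) = 1/(-61) = -1/61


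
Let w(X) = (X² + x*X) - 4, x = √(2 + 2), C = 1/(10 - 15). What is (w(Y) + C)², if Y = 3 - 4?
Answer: 676/25 ≈ 27.040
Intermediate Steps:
C = -⅕ (C = 1/(-5) = -⅕ ≈ -0.20000)
Y = -1
x = 2 (x = √4 = 2)
w(X) = -4 + X² + 2*X (w(X) = (X² + 2*X) - 4 = -4 + X² + 2*X)
(w(Y) + C)² = ((-4 + (-1)² + 2*(-1)) - ⅕)² = ((-4 + 1 - 2) - ⅕)² = (-5 - ⅕)² = (-26/5)² = 676/25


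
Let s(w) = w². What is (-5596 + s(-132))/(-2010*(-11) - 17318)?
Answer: 2957/1198 ≈ 2.4683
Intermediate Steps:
(-5596 + s(-132))/(-2010*(-11) - 17318) = (-5596 + (-132)²)/(-2010*(-11) - 17318) = (-5596 + 17424)/(22110 - 17318) = 11828/4792 = 11828*(1/4792) = 2957/1198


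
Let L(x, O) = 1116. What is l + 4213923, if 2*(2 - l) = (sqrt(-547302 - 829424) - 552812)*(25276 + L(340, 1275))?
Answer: 7299121077 - 13196*I*sqrt(1376726) ≈ 7.2991e+9 - 1.5483e+7*I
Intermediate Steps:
l = 7294907154 - 13196*I*sqrt(1376726) (l = 2 - (sqrt(-547302 - 829424) - 552812)*(25276 + 1116)/2 = 2 - (sqrt(-1376726) - 552812)*26392/2 = 2 - (I*sqrt(1376726) - 552812)*26392/2 = 2 - (-552812 + I*sqrt(1376726))*26392/2 = 2 - (-14589814304 + 26392*I*sqrt(1376726))/2 = 2 + (7294907152 - 13196*I*sqrt(1376726)) = 7294907154 - 13196*I*sqrt(1376726) ≈ 7.2949e+9 - 1.5483e+7*I)
l + 4213923 = (7294907154 - 13196*I*sqrt(1376726)) + 4213923 = 7299121077 - 13196*I*sqrt(1376726)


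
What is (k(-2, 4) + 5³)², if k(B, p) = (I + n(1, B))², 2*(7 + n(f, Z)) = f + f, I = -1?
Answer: 30276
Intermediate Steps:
n(f, Z) = -7 + f (n(f, Z) = -7 + (f + f)/2 = -7 + (2*f)/2 = -7 + f)
k(B, p) = 49 (k(B, p) = (-1 + (-7 + 1))² = (-1 - 6)² = (-7)² = 49)
(k(-2, 4) + 5³)² = (49 + 5³)² = (49 + 125)² = 174² = 30276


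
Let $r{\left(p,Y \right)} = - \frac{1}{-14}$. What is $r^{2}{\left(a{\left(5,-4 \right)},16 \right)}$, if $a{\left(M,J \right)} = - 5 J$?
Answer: $\frac{1}{196} \approx 0.005102$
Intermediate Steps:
$r{\left(p,Y \right)} = \frac{1}{14}$ ($r{\left(p,Y \right)} = \left(-1\right) \left(- \frac{1}{14}\right) = \frac{1}{14}$)
$r^{2}{\left(a{\left(5,-4 \right)},16 \right)} = \left(\frac{1}{14}\right)^{2} = \frac{1}{196}$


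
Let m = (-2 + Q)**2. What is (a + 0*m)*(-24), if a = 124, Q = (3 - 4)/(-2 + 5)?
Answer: -2976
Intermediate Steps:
Q = -1/3 ≈ -0.33333
m = 49/9 (m = (-2 - 1/3)**2 = (-7/3)**2 = 49/9 ≈ 5.4444)
(a + 0*m)*(-24) = (124 + 0*(49/9))*(-24) = (124 + 0)*(-24) = 124*(-24) = -2976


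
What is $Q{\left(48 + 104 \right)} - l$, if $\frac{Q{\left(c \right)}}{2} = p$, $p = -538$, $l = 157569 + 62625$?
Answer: $-221270$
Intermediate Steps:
$l = 220194$
$Q{\left(c \right)} = -1076$ ($Q{\left(c \right)} = 2 \left(-538\right) = -1076$)
$Q{\left(48 + 104 \right)} - l = -1076 - 220194 = -221270$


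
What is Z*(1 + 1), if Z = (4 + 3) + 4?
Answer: 22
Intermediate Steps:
Z = 11 (Z = 7 + 4 = 11)
Z*(1 + 1) = 11*(1 + 1) = 11*2 = 22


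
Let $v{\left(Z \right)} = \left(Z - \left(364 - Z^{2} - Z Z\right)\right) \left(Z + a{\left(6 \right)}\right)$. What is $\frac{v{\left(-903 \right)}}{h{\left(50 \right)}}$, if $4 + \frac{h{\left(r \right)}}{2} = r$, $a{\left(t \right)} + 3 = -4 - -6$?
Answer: $- \frac{368278526}{23} \approx -1.6012 \cdot 10^{7}$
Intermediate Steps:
$a{\left(t \right)} = -1$ ($a{\left(t \right)} = -3 - -2 = -3 + \left(-4 + 6\right) = -3 + 2 = -1$)
$h{\left(r \right)} = -8 + 2 r$
$v{\left(Z \right)} = \left(-1 + Z\right) \left(-364 + Z + 2 Z^{2}\right)$ ($v{\left(Z \right)} = \left(Z - \left(364 - Z^{2} - Z Z\right)\right) \left(Z - 1\right) = \left(Z + \left(\left(Z^{2} + Z^{2}\right) - 364\right)\right) \left(-1 + Z\right) = \left(Z + \left(2 Z^{2} - 364\right)\right) \left(-1 + Z\right) = \left(Z + \left(-364 + 2 Z^{2}\right)\right) \left(-1 + Z\right) = \left(-364 + Z + 2 Z^{2}\right) \left(-1 + Z\right) = \left(-1 + Z\right) \left(-364 + Z + 2 Z^{2}\right)$)
$\frac{v{\left(-903 \right)}}{h{\left(50 \right)}} = \frac{364 - \left(-903\right)^{2} - -329595 + 2 \left(-903\right)^{3}}{-8 + 2 \cdot 50} = \frac{364 - 815409 + 329595 + 2 \left(-736314327\right)}{-8 + 100} = \frac{364 - 815409 + 329595 - 1472628654}{92} = \left(-1473114104\right) \frac{1}{92} = - \frac{368278526}{23}$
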